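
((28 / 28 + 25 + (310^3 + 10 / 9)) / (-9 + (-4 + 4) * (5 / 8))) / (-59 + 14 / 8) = 1072476976 / 18549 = 57818.59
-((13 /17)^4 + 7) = -613208 /83521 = -7.34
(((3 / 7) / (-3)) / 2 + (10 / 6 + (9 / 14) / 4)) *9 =885 / 56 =15.80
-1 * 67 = -67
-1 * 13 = -13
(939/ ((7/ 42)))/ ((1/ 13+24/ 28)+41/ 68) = 34863192/ 9511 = 3665.57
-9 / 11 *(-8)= 72 / 11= 6.55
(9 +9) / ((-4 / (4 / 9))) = -2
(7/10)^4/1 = 2401/10000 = 0.24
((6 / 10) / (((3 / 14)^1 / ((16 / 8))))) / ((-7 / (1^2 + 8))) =-36 / 5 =-7.20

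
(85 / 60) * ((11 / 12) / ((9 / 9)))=187 / 144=1.30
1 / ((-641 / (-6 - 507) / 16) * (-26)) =-4104 / 8333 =-0.49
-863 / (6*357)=-863 / 2142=-0.40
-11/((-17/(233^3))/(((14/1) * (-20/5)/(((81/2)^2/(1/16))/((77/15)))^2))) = -5774839768621/329307415650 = -17.54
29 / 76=0.38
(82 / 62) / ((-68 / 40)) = -410 / 527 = -0.78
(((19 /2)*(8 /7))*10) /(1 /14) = 1520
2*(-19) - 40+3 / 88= -6861 / 88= -77.97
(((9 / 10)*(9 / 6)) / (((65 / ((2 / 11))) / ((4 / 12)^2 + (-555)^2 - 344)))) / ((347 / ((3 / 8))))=191709 / 152680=1.26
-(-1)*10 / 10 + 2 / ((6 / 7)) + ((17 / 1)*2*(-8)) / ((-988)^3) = 602768971 / 180830676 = 3.33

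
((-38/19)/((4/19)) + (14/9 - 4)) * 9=-215/2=-107.50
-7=-7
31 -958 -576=-1503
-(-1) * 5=5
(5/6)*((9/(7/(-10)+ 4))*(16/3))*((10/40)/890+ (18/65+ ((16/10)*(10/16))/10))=5290/1157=4.57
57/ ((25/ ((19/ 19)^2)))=57/ 25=2.28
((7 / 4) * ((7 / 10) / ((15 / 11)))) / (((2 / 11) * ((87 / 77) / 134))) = 30587711 / 52200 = 585.97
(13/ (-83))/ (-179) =13/ 14857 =0.00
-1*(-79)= 79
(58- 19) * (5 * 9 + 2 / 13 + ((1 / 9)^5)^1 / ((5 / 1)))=173308828 / 98415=1761.00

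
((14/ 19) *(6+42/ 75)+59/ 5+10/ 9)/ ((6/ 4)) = 151718/ 12825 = 11.83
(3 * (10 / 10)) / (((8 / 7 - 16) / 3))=-63 / 104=-0.61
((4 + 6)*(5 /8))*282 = 3525 /2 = 1762.50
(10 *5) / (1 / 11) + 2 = 552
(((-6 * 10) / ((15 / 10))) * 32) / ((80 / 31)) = -496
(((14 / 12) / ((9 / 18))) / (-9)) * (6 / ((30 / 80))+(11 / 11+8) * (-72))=163.85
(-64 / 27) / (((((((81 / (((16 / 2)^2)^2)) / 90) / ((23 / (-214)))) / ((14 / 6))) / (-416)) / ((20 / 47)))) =-1755735654400 / 3666141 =-478905.65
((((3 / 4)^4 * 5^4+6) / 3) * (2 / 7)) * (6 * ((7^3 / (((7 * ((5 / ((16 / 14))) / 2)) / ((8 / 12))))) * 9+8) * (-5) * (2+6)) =-4642329 / 7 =-663189.86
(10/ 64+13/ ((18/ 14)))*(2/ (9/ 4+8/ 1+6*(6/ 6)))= 2957/ 2340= 1.26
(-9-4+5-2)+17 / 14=-123 / 14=-8.79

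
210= 210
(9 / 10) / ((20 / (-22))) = -0.99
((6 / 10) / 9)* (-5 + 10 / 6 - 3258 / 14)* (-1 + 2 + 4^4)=-4044.28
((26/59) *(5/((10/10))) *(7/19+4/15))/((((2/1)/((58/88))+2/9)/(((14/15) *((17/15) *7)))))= 6687226/2101875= 3.18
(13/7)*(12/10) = 78/35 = 2.23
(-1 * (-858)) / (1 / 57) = 48906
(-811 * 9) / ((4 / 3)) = -5474.25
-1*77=-77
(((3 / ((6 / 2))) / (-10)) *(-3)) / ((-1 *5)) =-3 / 50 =-0.06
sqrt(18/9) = sqrt(2) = 1.41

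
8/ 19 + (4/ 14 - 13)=-1635/ 133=-12.29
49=49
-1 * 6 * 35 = -210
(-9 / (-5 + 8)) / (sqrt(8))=-3 * sqrt(2) / 4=-1.06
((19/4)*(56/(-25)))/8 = -133/100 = -1.33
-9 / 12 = -3 / 4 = -0.75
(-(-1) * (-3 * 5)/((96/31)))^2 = 24025/1024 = 23.46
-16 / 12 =-4 / 3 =-1.33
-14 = -14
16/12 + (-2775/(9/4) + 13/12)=-14771/12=-1230.92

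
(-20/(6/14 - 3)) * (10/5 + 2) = 280/9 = 31.11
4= 4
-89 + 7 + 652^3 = 277167726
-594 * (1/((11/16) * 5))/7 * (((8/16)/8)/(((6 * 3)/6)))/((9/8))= -16/35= -0.46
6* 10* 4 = 240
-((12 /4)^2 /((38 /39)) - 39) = 29.76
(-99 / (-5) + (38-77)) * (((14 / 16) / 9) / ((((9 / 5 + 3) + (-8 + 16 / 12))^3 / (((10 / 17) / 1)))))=1125 / 6664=0.17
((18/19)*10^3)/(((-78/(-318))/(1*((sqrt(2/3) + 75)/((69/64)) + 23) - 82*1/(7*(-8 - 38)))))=6784000*sqrt(6)/5681 + 14256576000/39767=361427.75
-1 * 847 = -847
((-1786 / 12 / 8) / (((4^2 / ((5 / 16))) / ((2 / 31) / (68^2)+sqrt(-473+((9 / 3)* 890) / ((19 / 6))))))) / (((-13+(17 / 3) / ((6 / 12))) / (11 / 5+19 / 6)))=143773 / 8807055360+7567* sqrt(133627) / 122880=22.51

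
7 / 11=0.64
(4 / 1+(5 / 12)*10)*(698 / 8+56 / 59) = 720.29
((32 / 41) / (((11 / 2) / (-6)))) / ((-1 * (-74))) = -0.01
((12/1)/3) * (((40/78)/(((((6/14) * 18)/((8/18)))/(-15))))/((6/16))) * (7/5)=-62720/9477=-6.62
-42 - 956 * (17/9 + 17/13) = -3097.93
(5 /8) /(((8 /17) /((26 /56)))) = 1105 /1792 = 0.62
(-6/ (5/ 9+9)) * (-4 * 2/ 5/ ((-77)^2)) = 216/ 1274735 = 0.00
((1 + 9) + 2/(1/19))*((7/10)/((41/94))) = 15792/205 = 77.03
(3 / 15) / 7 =1 / 35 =0.03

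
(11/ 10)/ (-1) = -11/ 10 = -1.10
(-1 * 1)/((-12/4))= 0.33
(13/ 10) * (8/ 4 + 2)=5.20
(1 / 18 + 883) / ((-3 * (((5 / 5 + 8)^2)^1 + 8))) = -15895 / 4806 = -3.31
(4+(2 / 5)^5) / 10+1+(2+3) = 100016 / 15625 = 6.40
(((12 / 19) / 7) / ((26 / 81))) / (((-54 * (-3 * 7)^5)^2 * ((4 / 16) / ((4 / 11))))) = 8 / 951703968973214457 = 0.00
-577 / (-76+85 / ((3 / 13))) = -1731 / 877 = -1.97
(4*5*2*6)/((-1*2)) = -120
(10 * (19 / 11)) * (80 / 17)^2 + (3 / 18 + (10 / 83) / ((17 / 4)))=605876737 / 1583142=382.71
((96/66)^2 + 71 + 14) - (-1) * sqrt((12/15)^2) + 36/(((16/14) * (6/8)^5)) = 3604423/16335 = 220.66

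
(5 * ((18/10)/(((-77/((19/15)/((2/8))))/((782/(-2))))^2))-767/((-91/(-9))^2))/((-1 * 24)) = -11465072053/46246200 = -247.91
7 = 7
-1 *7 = -7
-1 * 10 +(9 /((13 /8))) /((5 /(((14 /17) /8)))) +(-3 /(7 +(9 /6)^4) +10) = -0.13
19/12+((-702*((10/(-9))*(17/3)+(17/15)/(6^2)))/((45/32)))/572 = 69803/9900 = 7.05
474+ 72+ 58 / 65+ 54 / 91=19162 / 35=547.49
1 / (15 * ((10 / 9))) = 3 / 50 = 0.06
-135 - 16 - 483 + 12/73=-46270/73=-633.84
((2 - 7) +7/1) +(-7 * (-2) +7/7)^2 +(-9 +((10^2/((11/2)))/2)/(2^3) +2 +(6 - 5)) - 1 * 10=4667/22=212.14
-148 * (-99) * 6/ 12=7326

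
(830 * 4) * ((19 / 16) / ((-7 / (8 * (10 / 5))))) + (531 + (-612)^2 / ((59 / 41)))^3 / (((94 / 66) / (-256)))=-215460371481109700623385672 / 67569691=-3188713286865699898.25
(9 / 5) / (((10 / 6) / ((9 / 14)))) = 243 / 350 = 0.69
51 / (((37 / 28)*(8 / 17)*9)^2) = 240737 / 147852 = 1.63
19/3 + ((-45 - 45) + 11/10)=-2477/30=-82.57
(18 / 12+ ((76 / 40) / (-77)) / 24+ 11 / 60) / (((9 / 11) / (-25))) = -51815 / 1008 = -51.40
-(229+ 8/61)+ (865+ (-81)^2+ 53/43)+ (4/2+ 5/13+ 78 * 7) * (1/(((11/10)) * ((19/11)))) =4850506810/647881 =7486.72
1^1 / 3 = 1 / 3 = 0.33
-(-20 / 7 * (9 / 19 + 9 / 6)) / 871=750 / 115843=0.01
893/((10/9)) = 8037/10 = 803.70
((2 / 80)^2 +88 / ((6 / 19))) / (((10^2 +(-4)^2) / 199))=266182997 / 556800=478.06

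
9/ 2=4.50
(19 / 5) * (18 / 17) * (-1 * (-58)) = 19836 / 85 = 233.36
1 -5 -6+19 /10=-81 /10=-8.10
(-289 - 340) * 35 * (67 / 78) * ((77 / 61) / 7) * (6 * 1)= -20460.35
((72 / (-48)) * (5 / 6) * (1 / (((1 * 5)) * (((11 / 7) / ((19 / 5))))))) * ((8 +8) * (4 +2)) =-58.04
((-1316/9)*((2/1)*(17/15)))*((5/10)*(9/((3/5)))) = -22372/9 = -2485.78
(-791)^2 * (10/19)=6256810/19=329305.79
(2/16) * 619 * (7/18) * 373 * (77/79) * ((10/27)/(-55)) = -11313463/153576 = -73.67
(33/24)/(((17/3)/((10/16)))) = 165/1088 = 0.15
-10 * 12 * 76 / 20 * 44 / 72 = -836 / 3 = -278.67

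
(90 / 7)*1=90 / 7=12.86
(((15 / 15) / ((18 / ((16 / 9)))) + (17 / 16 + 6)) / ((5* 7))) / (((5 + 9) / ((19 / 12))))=176339 / 7620480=0.02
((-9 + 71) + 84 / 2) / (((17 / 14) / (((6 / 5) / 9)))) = 2912 / 255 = 11.42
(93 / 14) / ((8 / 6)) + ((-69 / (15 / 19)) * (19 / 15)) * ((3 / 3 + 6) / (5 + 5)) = -1522763 / 21000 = -72.51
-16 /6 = -8 /3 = -2.67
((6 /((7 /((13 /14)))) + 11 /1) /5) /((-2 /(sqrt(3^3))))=-867 * sqrt(3) /245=-6.13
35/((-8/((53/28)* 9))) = -2385/32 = -74.53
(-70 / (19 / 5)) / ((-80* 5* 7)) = 1 / 152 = 0.01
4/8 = 1/2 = 0.50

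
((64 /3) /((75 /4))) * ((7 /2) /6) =0.66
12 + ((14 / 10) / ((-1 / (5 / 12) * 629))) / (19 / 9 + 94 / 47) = 1117083 / 93092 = 12.00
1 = 1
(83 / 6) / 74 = 83 / 444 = 0.19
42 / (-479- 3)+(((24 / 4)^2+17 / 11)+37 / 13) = 1389013 / 34463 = 40.30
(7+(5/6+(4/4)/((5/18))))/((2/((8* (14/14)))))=686/15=45.73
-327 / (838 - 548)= -1.13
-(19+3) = -22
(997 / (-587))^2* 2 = 1988018 / 344569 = 5.77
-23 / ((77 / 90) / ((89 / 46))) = -52.01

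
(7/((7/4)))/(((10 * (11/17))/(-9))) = -306/55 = -5.56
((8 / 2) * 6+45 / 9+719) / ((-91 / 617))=-5071.60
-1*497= -497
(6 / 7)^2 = 36 / 49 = 0.73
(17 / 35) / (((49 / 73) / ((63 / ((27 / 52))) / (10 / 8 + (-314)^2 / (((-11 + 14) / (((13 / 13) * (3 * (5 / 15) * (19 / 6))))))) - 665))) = -441715596851 / 917939785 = -481.20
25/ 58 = 0.43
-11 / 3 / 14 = -11 / 42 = -0.26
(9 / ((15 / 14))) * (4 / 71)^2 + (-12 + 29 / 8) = -1683359 / 201640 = -8.35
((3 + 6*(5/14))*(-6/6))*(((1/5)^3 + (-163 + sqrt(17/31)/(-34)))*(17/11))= 1295.64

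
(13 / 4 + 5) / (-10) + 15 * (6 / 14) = 1569 / 280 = 5.60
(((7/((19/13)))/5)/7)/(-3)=-13/285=-0.05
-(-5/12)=5/12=0.42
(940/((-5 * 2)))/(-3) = 94/3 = 31.33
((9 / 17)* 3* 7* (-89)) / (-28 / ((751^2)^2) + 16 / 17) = -5350711790104821 / 5089554047540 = -1051.31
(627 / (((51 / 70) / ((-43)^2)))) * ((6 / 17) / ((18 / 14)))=378712180 / 867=436807.59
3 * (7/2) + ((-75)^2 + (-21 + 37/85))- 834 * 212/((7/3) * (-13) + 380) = 911139331/178330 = 5109.29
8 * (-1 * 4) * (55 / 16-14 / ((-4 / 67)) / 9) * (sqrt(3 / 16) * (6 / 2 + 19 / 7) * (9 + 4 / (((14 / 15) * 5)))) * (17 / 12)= -32610.02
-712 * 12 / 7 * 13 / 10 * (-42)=333216 / 5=66643.20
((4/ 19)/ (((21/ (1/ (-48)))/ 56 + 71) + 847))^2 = 1/ 18275625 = 0.00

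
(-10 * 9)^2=8100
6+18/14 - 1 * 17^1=-68/7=-9.71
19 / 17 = 1.12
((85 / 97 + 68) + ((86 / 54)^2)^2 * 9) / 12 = 363065033 / 34366518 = 10.56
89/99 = 0.90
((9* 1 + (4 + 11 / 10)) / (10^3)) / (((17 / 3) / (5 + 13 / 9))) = 1363 / 85000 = 0.02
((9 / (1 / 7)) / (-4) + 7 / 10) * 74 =-11137 / 10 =-1113.70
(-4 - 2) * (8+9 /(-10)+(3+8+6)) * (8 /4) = -1446 /5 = -289.20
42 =42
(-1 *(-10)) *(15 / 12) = 25 / 2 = 12.50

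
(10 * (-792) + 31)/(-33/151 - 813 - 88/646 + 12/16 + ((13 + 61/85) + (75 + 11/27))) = 207775906380/19054589023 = 10.90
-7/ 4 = -1.75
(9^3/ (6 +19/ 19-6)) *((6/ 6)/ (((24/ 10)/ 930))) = 564975/ 2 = 282487.50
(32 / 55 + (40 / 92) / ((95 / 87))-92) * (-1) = 2187666 / 24035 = 91.02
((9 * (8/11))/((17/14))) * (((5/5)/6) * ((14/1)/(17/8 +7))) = 18816/13651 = 1.38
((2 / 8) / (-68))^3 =-1 / 20123648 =-0.00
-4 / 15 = -0.27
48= 48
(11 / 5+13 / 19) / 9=274 / 855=0.32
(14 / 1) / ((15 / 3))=14 / 5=2.80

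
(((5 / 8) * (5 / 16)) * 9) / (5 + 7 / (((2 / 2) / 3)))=225 / 3328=0.07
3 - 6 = -3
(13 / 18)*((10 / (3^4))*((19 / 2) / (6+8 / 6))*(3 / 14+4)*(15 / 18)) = 364325 / 898128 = 0.41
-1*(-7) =7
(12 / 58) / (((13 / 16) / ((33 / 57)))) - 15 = -106389 / 7163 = -14.85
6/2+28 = 31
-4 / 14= -2 / 7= -0.29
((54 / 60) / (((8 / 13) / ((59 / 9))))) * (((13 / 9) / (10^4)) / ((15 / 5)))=9971 / 21600000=0.00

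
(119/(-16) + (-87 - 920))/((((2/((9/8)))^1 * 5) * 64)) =-146079/81920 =-1.78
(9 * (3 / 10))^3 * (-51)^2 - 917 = 50278483 / 1000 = 50278.48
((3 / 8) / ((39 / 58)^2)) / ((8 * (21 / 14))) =0.07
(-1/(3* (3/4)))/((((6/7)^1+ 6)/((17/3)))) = -119/324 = -0.37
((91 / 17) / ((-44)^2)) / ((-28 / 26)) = -169 / 65824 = -0.00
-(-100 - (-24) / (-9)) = 308 / 3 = 102.67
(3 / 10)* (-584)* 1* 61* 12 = -641232 / 5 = -128246.40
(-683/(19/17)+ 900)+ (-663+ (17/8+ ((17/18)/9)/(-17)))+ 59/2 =-4216693/12312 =-342.49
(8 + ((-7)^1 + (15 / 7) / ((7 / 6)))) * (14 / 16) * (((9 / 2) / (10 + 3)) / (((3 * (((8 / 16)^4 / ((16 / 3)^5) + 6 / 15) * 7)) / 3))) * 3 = 19676528640 / 21374947139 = 0.92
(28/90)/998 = 7/22455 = 0.00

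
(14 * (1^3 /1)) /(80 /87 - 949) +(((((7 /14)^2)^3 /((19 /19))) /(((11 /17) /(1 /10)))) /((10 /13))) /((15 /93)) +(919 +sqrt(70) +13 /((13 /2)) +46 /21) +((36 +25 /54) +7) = sqrt(70) +5304467909261237 /5487429024000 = 975.02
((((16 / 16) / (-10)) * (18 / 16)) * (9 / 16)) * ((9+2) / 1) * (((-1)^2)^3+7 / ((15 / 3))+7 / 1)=-6.54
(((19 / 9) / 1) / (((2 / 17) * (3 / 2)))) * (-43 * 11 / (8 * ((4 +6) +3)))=-54.41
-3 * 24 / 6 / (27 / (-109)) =436 / 9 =48.44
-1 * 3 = -3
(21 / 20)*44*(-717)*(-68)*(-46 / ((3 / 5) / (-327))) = 56470856904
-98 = -98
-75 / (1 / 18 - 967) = 270 / 3481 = 0.08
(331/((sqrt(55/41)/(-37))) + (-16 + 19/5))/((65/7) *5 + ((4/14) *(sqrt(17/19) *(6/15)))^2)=-57009785 *sqrt(2255)/11889867 - 283955/1080897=-227.95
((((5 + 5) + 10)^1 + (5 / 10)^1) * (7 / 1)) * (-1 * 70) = -10045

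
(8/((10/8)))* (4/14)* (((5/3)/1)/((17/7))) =1.25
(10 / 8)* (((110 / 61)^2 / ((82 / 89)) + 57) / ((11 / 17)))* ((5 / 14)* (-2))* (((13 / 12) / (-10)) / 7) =10204041835 / 7894116384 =1.29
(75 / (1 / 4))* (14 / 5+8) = 3240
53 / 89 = 0.60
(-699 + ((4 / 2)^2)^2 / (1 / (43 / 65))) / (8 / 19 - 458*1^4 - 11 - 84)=850193 / 682435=1.25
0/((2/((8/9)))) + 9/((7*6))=3/14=0.21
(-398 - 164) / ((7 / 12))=-6744 / 7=-963.43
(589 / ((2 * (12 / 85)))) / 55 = 37.93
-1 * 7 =-7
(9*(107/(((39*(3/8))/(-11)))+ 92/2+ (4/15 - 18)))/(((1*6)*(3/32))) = -488704/585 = -835.39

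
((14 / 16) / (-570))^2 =49 / 20793600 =0.00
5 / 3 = 1.67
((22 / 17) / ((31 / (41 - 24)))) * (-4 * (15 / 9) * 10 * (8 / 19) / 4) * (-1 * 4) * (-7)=-246400 / 1767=-139.45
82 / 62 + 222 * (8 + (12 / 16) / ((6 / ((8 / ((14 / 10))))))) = 420089 / 217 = 1935.89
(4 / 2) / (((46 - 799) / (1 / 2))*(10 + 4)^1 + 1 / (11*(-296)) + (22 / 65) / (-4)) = -423280 / 4462235733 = -0.00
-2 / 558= -1 / 279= -0.00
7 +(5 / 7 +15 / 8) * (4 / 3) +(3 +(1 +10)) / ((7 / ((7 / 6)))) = 179 / 14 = 12.79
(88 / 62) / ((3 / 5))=220 / 93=2.37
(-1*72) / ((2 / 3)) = -108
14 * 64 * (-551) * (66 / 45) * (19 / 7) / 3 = -655126.76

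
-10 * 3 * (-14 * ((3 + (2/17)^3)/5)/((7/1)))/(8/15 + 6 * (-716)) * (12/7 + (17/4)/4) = -0.02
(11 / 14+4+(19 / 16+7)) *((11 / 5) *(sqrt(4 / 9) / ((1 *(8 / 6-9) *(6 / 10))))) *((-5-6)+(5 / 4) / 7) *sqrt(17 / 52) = 1614283 *sqrt(221) / 937664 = 25.59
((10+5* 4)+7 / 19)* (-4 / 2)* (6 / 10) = -3462 / 95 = -36.44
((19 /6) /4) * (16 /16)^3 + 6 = 163 /24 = 6.79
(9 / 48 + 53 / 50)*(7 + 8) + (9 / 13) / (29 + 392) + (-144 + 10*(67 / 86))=-2212095437 / 18827120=-117.50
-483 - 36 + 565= 46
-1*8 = -8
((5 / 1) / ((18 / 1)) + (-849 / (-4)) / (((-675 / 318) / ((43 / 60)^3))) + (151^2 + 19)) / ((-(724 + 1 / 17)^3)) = -3626700323252891 / 60424536155979600000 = -0.00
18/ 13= 1.38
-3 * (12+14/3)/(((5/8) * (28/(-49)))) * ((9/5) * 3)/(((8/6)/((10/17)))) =5670/17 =333.53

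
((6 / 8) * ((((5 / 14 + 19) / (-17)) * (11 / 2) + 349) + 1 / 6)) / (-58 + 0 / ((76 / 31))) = -4.43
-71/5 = -14.20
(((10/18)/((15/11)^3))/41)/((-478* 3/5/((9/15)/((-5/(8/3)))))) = 5324/892933875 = 0.00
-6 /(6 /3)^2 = -3 /2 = -1.50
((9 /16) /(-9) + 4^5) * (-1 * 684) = -2801493 /4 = -700373.25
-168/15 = -56/5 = -11.20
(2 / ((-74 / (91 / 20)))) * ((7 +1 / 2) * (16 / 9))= -182 / 111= -1.64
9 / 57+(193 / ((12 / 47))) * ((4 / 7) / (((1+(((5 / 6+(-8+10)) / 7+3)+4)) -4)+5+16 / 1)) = 347899 / 20273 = 17.16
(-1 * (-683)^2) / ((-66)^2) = -466489 / 4356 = -107.09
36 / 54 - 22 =-64 / 3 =-21.33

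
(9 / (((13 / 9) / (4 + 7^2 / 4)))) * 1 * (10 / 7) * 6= 6075 / 7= 867.86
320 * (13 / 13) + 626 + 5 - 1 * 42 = 909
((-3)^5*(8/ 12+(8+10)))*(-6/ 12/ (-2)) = -1134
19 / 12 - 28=-317 / 12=-26.42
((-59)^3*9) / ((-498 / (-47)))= -28958439 / 166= -174448.43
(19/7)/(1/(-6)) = -114/7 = -16.29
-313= -313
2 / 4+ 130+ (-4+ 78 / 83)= 21155 / 166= 127.44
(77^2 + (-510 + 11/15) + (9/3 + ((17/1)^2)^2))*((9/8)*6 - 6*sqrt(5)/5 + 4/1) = 14342177/15 - 2668312*sqrt(5)/25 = 717484.05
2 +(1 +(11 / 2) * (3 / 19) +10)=527 / 38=13.87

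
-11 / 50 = -0.22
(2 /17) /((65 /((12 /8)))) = 3 /1105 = 0.00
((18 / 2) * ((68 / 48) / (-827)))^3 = -132651 / 36198994112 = -0.00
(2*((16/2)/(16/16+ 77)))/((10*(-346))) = -2/33735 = -0.00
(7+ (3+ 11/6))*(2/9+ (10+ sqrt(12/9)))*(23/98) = 1633*sqrt(3)/882+ 37559/1323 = 31.60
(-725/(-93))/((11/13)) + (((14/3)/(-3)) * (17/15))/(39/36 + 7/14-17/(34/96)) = 9.25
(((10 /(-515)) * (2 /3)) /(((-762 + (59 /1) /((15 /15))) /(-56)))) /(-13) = 224 /2823951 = 0.00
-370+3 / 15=-1849 / 5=-369.80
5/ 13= 0.38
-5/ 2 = -2.50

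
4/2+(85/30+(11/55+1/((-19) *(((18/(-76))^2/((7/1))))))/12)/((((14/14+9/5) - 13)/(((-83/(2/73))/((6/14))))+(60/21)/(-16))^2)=413593046612066/5485813209243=75.39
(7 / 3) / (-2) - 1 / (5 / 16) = -131 / 30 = -4.37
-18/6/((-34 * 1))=3/34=0.09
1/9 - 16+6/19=-2663/171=-15.57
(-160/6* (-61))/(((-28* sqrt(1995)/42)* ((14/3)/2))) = -488* sqrt(1995)/931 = -23.41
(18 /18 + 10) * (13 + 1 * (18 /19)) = 2915 /19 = 153.42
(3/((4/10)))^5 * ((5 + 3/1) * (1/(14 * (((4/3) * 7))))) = 2278125/1568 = 1452.89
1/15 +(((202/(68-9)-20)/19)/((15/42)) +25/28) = -139673/94164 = -1.48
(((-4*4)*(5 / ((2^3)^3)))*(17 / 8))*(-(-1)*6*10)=-1275 / 64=-19.92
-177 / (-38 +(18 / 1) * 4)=-177 / 34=-5.21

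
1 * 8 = 8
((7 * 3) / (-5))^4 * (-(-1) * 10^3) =1555848 / 5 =311169.60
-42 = -42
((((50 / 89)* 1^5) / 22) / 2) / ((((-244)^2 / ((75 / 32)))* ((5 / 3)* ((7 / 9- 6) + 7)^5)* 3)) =22143375 / 3911490067234816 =0.00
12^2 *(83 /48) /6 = 83 /2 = 41.50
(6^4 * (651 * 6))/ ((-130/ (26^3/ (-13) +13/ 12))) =263022228/ 5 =52604445.60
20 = 20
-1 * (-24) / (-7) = -3.43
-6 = -6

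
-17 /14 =-1.21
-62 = -62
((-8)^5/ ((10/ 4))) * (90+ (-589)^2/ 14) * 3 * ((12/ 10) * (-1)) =205365510144/ 175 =1173517200.82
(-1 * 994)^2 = 988036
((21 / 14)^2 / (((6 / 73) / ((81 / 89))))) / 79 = 17739 / 56248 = 0.32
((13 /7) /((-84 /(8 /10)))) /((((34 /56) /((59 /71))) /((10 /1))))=-6136 /25347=-0.24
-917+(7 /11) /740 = -7464373 /8140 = -917.00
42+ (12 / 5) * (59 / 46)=5184 / 115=45.08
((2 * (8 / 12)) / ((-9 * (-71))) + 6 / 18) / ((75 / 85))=0.38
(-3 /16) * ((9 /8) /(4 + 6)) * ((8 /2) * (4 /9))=-3 /80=-0.04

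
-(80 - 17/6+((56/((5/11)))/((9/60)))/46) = -4371/46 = -95.02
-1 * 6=-6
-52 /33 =-1.58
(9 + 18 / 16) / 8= 1.27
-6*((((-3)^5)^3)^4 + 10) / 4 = -127173474825648610542883299633 / 2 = -63586737412824305271441650000.00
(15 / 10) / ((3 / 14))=7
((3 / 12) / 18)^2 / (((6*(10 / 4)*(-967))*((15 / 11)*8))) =-11 / 9023270400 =-0.00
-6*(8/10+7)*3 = -702/5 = -140.40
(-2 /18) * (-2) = 2 /9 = 0.22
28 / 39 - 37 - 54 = -3521 / 39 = -90.28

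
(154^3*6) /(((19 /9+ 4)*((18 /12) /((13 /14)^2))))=10306296 /5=2061259.20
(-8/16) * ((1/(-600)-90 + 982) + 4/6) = -178533/400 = -446.33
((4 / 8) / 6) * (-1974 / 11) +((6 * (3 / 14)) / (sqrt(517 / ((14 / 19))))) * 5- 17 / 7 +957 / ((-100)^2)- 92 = -84151311 / 770000 +45 * sqrt(137522) / 68761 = -109.04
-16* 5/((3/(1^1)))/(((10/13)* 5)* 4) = -26/15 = -1.73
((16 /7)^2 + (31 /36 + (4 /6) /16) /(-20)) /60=73091 /846720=0.09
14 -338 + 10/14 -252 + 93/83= -333590/581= -574.17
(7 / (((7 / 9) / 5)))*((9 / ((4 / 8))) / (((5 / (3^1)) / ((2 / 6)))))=162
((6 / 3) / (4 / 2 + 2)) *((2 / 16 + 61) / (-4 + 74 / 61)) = -29829 / 2720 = -10.97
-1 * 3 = -3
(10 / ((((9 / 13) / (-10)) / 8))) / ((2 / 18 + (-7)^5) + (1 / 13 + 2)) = 135200 / 1966163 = 0.07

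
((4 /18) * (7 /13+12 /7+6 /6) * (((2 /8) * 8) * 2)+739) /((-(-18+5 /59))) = 35848931 /865683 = 41.41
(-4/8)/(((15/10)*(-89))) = 1/267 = 0.00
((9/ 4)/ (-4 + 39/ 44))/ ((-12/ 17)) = 1.02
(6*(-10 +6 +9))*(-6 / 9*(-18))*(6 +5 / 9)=2360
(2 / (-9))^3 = -8 / 729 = -0.01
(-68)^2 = 4624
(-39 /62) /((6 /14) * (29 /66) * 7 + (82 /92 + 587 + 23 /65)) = -641355 /601112878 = -0.00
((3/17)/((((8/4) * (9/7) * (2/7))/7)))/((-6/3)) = -343/408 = -0.84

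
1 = 1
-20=-20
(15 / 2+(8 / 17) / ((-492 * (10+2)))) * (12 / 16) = 47047 / 8364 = 5.62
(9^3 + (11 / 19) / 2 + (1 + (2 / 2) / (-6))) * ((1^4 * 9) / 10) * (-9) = -1123659 / 190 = -5913.99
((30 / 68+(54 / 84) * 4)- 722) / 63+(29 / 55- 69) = -65878949 / 824670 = -79.89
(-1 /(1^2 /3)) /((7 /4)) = -12 /7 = -1.71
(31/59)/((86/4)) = 62/2537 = 0.02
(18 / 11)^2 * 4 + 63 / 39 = 19389 / 1573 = 12.33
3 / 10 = 0.30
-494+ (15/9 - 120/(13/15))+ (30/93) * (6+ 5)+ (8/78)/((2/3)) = -758155/1209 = -627.09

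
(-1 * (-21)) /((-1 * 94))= -21 /94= -0.22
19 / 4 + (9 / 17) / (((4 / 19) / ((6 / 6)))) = 247 / 34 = 7.26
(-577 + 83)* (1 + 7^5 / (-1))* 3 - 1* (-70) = 24906562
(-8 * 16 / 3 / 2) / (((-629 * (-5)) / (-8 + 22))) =-896 / 9435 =-0.09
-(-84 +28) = 56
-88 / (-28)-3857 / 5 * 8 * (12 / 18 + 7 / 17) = -2374790 / 357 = -6652.07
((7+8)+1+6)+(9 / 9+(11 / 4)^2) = 489 / 16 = 30.56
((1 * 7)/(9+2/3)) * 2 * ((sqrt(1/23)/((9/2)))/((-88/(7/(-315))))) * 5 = 0.00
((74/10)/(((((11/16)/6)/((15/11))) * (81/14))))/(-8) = -2072/1089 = -1.90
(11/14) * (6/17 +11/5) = 341/170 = 2.01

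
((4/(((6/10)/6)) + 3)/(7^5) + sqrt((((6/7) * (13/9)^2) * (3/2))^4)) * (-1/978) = -4899953/665708463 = -0.01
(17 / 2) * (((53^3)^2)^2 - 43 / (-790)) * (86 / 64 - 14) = -534406173817594412803178241 / 10112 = -52848711809493118354744.68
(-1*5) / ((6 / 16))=-40 / 3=-13.33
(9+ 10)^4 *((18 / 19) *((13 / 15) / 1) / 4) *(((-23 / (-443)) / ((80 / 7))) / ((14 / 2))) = 6152523 / 354400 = 17.36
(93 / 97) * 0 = 0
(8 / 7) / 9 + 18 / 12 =205 / 126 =1.63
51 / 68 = 3 / 4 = 0.75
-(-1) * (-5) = -5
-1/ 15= -0.07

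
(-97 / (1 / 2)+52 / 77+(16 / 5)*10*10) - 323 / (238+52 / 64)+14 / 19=704688900 / 5590123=126.06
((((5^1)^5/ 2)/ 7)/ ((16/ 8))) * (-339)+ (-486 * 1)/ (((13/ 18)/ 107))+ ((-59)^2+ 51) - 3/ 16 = -154781213/ 1456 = -106305.78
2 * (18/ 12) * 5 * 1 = 15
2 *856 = 1712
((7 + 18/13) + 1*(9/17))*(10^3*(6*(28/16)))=20685000/221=93597.29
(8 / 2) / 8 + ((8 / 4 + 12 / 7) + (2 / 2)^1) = 73 / 14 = 5.21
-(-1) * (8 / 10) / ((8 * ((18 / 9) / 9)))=9 / 20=0.45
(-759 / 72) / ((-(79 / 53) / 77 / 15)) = 5162465 / 632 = 8168.46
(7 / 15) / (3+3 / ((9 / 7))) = 7 / 80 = 0.09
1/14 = 0.07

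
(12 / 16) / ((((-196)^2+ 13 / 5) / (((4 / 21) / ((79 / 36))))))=0.00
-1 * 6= -6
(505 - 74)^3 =80062991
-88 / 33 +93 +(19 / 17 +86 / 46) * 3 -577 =-477.71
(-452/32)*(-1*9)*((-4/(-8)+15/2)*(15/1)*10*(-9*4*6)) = -32950800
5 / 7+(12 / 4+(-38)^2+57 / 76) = 40557 / 28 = 1448.46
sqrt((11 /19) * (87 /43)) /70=sqrt(781869) /57190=0.02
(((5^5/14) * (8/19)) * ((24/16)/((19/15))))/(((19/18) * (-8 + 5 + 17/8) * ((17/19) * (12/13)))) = -43875000/300713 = -145.90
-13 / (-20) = 13 / 20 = 0.65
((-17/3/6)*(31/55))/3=-527/2970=-0.18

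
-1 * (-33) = 33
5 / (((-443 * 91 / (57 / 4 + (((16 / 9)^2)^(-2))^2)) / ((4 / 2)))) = -306231653445 / 86571508301824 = -0.00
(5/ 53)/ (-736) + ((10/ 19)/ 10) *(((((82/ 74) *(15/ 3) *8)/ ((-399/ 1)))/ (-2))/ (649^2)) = -590696097925/ 4608624223918176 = -0.00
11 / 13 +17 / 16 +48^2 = 479629 / 208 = 2305.91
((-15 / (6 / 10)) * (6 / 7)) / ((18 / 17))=-425 / 21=-20.24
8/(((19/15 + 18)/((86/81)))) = 3440/7803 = 0.44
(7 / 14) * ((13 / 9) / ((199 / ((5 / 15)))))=13 / 10746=0.00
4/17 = 0.24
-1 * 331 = -331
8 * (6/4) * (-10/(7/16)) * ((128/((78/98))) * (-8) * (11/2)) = 25231360/13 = 1940873.85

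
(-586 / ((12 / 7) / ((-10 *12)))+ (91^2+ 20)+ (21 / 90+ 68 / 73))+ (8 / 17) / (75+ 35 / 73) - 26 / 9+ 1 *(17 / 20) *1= 6070439251361 / 123082380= 49320.13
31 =31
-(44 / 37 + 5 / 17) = -933 / 629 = -1.48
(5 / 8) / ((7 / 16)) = 10 / 7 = 1.43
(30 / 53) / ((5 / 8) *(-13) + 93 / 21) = -560 / 3657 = -0.15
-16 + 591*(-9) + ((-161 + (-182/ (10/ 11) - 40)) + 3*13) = -28486/ 5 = -5697.20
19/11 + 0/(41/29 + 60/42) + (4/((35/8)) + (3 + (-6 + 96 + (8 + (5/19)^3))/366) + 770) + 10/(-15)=249757793601/322167230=775.24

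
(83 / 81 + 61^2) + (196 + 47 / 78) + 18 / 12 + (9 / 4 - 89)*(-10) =10082743 / 2106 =4787.63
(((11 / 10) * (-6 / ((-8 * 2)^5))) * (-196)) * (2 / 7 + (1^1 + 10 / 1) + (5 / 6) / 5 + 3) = -46739 / 2621440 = -0.02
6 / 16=3 / 8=0.38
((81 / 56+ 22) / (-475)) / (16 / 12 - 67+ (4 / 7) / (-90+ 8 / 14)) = 1232907 / 1640342200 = 0.00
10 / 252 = 5 / 126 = 0.04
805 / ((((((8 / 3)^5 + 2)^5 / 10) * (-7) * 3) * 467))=-162396983476575 / 9495248762661390354249104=-0.00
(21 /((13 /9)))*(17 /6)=1071 /26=41.19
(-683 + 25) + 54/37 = -24292/37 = -656.54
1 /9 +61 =550 /9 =61.11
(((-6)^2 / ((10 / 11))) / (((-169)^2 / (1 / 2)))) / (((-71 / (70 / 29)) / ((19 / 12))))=-4389 / 117614198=-0.00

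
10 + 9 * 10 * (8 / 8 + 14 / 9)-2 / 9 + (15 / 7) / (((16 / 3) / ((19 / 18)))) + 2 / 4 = 485255 / 2016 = 240.70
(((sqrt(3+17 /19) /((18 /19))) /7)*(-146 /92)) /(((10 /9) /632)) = -5767*sqrt(1406) /805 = -268.63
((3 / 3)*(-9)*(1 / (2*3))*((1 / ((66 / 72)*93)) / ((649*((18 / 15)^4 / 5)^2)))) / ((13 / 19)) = -185546875 / 805380630912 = -0.00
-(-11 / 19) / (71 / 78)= 858 / 1349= 0.64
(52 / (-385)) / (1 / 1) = -52 / 385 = -0.14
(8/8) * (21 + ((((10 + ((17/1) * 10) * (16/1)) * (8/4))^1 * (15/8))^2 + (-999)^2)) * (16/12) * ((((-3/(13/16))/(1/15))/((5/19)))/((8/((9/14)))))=-217110686769/91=-2385831722.74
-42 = -42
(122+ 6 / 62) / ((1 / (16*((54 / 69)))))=1528.86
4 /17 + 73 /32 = 1369 /544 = 2.52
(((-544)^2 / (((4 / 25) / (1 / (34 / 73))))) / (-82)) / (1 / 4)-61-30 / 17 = -135064547 / 697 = -193779.84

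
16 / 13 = 1.23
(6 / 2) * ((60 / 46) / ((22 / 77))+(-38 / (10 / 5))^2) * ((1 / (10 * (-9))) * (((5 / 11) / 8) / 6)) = -1051 / 9108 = -0.12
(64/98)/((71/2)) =64/3479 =0.02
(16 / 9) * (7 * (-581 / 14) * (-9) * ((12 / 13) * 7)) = 390432 / 13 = 30033.23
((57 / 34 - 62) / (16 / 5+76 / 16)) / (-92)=10255 / 124338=0.08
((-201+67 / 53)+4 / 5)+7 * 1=-50863 / 265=-191.94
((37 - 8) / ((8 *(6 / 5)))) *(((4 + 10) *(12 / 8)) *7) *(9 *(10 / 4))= 319725 / 32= 9991.41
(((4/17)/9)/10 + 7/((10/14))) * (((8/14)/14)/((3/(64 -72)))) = -119984/112455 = -1.07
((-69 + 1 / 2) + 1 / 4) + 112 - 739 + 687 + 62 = 215 / 4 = 53.75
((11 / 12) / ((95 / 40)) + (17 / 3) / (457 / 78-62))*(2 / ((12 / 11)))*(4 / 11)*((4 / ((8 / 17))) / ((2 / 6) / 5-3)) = -1511810 / 2745633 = -0.55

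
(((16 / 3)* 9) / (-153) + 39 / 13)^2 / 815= 18769 / 2119815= 0.01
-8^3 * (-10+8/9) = 41984/9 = 4664.89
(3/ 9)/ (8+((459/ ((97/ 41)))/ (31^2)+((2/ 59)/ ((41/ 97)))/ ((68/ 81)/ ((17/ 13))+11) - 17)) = -212638883389/ 5608070393220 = -0.04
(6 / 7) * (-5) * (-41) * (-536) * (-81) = 53401680 / 7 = 7628811.43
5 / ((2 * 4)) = 5 / 8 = 0.62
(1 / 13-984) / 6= -12791 / 78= -163.99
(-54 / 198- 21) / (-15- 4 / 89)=1602 / 1133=1.41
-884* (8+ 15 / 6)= -9282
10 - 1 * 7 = 3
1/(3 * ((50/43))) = 43/150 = 0.29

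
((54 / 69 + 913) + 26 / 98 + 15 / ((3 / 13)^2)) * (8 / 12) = 8085422 / 10143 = 797.14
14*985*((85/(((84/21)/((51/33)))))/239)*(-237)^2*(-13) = -7275153515175/5258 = -1383635130.31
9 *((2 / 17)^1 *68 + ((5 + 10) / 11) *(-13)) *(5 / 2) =-4815 / 22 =-218.86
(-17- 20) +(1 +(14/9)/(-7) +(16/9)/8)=-36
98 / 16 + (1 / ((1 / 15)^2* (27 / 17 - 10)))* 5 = -145993 / 1144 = -127.62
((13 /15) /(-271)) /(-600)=13 /2439000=0.00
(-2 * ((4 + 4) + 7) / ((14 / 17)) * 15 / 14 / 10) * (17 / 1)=-13005 / 196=-66.35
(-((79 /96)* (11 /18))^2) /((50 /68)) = -12837737 /37324800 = -0.34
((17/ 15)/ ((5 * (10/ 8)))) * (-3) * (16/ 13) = -1088/ 1625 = -0.67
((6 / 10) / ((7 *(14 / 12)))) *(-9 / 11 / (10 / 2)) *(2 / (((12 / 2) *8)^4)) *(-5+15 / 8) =1 / 70647808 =0.00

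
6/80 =3/40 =0.08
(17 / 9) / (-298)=-17 / 2682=-0.01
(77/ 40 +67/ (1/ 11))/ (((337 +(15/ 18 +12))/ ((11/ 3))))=325127/ 41980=7.74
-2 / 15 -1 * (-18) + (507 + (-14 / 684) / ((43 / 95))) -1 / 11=524.73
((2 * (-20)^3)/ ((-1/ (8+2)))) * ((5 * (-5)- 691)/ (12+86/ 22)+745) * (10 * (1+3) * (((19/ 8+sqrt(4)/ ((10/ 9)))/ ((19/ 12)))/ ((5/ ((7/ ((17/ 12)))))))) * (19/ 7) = 3770695618560/ 119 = 31686517803.03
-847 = -847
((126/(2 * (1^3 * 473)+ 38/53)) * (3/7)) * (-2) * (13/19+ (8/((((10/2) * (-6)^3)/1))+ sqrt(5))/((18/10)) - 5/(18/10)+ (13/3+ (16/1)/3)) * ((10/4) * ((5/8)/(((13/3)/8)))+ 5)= -189844145/27885312 - 162975 * sqrt(5)/326144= -7.93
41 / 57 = 0.72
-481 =-481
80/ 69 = 1.16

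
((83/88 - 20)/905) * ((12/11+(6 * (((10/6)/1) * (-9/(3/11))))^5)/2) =18048264866769969/438020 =41204202700.26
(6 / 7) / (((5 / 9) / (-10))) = -108 / 7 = -15.43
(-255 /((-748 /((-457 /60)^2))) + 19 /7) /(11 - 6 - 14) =-1662583 /665280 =-2.50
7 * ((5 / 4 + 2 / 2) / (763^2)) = 9 / 332668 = 0.00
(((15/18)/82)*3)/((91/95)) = 0.03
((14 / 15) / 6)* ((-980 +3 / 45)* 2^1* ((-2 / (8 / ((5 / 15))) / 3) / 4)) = 102893 / 48600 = 2.12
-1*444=-444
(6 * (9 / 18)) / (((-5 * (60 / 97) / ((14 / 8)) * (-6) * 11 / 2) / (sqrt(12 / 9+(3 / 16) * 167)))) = 679 * sqrt(4701) / 158400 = 0.29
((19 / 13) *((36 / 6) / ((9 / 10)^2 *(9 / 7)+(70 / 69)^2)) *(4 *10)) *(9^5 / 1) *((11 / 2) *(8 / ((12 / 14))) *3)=138195637039152000 / 89709997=1540470869.03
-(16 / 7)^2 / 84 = -64 / 1029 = -0.06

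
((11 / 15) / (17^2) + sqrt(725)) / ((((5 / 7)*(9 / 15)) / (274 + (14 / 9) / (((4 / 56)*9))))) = 344806 / 210681 + 783650*sqrt(29) / 243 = 17368.24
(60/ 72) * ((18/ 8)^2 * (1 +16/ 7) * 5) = 15525/ 224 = 69.31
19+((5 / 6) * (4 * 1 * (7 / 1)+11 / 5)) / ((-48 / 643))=-91621 / 288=-318.13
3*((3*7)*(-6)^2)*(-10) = -22680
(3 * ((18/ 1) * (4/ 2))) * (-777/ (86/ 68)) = -66352.19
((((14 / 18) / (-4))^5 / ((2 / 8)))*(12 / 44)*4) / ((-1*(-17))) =-16807 / 235566144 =-0.00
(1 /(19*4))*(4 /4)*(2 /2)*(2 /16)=1 /608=0.00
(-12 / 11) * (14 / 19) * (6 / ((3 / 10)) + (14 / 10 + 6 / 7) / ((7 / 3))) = -11208 / 665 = -16.85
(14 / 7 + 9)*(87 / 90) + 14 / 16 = 11.51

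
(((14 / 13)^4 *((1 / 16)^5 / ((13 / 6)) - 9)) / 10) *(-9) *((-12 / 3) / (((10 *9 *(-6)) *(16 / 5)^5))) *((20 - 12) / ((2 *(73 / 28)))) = 42957076427125 / 116412464333062144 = 0.00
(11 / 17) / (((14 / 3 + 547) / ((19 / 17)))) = 627 / 478295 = 0.00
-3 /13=-0.23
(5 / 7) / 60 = 1 / 84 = 0.01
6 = 6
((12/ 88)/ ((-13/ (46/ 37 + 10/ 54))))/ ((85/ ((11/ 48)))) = -0.00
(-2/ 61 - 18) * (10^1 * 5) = -55000/ 61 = -901.64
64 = 64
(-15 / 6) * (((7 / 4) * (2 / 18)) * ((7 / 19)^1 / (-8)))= 245 / 10944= 0.02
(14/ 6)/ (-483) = -1/ 207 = -0.00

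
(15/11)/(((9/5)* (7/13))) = 325/231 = 1.41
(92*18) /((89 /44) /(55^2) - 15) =-220413600 /1996411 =-110.40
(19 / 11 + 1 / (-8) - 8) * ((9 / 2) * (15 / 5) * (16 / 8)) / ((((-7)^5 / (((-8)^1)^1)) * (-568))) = 15201 / 105010136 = 0.00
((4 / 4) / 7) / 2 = 1 / 14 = 0.07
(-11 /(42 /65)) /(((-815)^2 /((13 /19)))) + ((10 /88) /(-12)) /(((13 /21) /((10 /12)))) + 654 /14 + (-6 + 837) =10137518986333 /11550075680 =877.70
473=473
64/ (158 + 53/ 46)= 2944/ 7321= 0.40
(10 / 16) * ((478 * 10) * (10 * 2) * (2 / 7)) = 119500 / 7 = 17071.43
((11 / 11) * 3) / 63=1 / 21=0.05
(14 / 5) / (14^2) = 1 / 70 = 0.01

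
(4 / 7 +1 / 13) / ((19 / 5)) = 295 / 1729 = 0.17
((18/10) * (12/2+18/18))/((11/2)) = 126/55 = 2.29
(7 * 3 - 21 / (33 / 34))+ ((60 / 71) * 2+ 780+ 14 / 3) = 1840943 / 2343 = 785.72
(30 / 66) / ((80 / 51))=51 / 176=0.29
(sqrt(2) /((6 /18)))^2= 18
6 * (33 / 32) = 99 / 16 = 6.19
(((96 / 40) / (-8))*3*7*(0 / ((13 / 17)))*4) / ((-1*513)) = 0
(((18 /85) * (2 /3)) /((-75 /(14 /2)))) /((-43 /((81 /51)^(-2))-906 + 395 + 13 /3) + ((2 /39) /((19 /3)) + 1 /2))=705432 /32905369625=0.00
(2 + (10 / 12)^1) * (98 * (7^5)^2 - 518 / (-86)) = 6745320630755 / 86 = 78433960822.73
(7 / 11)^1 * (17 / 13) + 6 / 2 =548 / 143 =3.83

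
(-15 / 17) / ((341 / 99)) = -135 / 527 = -0.26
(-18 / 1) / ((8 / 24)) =-54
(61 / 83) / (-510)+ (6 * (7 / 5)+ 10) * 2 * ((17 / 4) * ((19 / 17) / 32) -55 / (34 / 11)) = -219900107 / 338640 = -649.36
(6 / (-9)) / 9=-2 / 27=-0.07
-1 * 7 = -7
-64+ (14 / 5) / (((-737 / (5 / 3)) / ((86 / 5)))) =-708724 / 11055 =-64.11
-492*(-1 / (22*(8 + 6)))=123 / 77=1.60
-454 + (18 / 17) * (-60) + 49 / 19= -166329 / 323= -514.95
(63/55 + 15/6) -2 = 181/110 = 1.65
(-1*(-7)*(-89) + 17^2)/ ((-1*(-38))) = -167/ 19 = -8.79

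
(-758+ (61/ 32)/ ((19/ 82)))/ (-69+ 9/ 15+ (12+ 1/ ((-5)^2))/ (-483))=393180975/ 35882032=10.96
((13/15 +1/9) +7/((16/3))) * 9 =1649/80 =20.61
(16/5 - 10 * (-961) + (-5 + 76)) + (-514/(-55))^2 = 29558901/3025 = 9771.54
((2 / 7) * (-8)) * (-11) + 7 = 225 / 7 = 32.14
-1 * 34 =-34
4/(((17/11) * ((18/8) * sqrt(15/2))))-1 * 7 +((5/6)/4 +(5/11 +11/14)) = -10259/1848 +176 * sqrt(30)/2295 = -5.13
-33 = -33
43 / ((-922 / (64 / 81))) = -1376 / 37341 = -0.04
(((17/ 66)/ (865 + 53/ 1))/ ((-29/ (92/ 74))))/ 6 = -23/ 11472516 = -0.00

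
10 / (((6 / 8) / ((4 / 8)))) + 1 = 23 / 3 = 7.67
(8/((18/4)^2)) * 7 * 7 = 19.36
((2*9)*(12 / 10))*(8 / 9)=96 / 5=19.20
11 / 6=1.83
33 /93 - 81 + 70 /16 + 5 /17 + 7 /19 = -6056473 /80104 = -75.61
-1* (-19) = 19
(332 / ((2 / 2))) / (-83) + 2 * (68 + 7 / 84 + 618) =8209 / 6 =1368.17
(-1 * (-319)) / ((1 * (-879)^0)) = 319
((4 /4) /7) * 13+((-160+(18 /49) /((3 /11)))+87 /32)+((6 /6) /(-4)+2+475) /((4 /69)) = 12653541 /1568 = 8069.86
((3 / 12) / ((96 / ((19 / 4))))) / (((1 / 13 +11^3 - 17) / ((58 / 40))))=7163 / 524789760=0.00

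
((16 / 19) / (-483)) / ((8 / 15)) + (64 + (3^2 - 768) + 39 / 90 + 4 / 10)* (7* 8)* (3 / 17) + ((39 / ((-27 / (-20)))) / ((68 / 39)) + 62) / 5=-5338853837 / 780045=-6844.29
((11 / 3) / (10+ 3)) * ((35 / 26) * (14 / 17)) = 2695 / 8619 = 0.31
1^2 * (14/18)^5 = 16807/59049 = 0.28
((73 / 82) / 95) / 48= 73 / 373920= 0.00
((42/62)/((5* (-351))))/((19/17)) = -119/344565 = -0.00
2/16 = 0.12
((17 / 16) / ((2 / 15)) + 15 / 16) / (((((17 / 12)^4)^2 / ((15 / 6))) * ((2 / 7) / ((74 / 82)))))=1239808550400 / 286006055081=4.33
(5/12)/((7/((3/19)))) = 5/532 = 0.01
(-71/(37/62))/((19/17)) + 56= -35466/703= -50.45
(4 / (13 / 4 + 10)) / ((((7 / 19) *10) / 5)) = 152 / 371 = 0.41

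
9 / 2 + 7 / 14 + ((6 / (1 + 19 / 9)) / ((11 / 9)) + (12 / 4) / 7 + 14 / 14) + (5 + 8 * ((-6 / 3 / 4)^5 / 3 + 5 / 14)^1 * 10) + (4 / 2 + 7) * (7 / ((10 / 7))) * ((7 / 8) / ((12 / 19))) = 101.84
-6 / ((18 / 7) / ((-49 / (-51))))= -343 / 153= -2.24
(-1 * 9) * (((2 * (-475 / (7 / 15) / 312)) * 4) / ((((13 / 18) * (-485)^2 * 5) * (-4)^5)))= -1539 / 5698993664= -0.00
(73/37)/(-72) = -0.03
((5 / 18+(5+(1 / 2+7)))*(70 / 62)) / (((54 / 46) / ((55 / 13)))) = 5091625 / 97929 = 51.99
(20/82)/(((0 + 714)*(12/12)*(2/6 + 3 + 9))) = 5/180523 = 0.00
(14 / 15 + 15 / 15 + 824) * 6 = 4955.60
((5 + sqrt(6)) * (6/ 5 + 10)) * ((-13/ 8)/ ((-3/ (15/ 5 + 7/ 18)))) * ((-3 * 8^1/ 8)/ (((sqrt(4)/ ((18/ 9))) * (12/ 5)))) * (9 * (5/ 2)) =-138775/ 48 -27755 * sqrt(6)/ 48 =-4307.51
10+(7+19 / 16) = 291 / 16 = 18.19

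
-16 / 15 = -1.07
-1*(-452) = 452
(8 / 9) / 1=8 / 9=0.89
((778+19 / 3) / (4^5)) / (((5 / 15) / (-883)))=-2077699 / 1024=-2029.00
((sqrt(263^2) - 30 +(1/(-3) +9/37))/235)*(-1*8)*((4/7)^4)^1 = -52946944/62630085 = -0.85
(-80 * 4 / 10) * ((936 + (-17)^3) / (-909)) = -127264 / 909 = -140.00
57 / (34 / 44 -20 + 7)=-1254 / 269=-4.66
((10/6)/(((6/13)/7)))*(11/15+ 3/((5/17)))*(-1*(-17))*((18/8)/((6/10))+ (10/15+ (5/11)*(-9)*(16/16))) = 2727361/1782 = 1530.51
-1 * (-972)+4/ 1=976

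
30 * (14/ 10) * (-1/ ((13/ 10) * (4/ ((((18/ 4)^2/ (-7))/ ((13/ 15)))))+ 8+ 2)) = -127575/ 25643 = -4.98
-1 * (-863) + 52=915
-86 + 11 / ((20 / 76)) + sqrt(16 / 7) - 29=-366 / 5 + 4 * sqrt(7) / 7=-71.69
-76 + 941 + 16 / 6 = 2603 / 3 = 867.67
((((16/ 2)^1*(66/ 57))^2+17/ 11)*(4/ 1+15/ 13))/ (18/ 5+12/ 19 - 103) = -116202455/ 25493611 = -4.56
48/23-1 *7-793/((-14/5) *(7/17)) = 1539241/2254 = 682.89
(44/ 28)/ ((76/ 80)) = 220/ 133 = 1.65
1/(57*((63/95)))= 5/189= 0.03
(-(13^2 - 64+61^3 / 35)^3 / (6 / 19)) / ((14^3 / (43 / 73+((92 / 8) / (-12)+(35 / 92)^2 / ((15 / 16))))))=70985700.88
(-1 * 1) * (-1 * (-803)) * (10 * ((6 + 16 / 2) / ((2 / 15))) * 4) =-3372600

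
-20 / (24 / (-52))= 130 / 3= 43.33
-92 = -92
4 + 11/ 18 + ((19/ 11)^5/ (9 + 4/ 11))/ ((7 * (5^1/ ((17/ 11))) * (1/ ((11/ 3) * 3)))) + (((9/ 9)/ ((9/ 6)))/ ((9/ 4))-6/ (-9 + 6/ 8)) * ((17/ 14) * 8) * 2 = 72095209247/ 2850163470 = 25.30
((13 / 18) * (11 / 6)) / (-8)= -143 / 864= -0.17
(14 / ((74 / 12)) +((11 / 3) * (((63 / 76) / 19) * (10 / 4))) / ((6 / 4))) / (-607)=-135541 / 32430796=-0.00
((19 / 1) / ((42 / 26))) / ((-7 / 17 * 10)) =-4199 / 1470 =-2.86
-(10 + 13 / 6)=-73 / 6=-12.17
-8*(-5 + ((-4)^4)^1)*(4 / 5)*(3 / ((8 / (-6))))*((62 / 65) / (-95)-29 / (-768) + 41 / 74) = 76868636799 / 36556000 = 2102.76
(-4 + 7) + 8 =11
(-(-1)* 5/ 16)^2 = 25/ 256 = 0.10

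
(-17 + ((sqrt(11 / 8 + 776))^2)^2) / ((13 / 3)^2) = 348073857 / 10816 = 32181.38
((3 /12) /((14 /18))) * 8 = 18 /7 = 2.57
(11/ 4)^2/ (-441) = -121/ 7056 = -0.02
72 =72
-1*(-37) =37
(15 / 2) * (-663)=-9945 / 2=-4972.50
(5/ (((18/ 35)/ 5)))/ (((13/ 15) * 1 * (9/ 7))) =30625/ 702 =43.63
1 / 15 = 0.07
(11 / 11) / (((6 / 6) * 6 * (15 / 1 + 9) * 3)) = 1 / 432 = 0.00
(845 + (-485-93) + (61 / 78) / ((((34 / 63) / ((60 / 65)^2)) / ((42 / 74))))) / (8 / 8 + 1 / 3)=200.78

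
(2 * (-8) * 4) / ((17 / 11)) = -704 / 17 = -41.41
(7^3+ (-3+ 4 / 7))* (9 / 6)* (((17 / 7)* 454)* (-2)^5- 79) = -885163704 / 49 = -18064565.39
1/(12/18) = 3/2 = 1.50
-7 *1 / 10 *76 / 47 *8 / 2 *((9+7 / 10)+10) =-104804 / 1175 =-89.19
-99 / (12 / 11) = -363 / 4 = -90.75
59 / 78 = 0.76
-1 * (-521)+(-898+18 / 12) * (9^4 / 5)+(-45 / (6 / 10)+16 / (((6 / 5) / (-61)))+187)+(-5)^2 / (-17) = -600050243 / 510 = -1176569.10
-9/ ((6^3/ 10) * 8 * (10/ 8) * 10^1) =-0.00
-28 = -28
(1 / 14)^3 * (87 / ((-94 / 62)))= -2697 / 128968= -0.02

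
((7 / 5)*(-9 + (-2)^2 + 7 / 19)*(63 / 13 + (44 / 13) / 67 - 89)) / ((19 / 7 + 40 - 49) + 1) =-315871248 / 3061565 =-103.17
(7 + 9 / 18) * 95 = 1425 / 2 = 712.50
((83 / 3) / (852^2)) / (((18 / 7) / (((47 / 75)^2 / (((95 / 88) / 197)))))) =2781190643 / 2618358412500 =0.00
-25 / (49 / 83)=-2075 / 49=-42.35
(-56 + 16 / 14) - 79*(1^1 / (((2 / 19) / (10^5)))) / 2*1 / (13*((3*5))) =-52549976 / 273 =-192490.75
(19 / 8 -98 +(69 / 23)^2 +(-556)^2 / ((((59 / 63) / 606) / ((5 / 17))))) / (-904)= -65082.28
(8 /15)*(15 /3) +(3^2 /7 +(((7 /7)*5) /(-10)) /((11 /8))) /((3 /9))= 1255 /231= 5.43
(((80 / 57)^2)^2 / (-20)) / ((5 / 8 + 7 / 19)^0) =-2048000 / 10556001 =-0.19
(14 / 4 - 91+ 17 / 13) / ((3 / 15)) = -11205 / 26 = -430.96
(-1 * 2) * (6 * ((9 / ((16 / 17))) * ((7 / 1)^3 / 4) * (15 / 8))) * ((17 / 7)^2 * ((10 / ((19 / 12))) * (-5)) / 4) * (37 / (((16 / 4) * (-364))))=-5521597875 / 252928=-21830.71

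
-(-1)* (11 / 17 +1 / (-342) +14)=85141 / 5814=14.64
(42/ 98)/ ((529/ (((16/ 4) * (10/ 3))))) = 40/ 3703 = 0.01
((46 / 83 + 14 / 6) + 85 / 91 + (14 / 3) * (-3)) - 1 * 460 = -10653772 / 22659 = -470.18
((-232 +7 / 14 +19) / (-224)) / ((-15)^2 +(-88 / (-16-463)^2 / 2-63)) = 97512425 / 16651890304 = 0.01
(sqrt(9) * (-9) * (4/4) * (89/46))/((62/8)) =-4806/713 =-6.74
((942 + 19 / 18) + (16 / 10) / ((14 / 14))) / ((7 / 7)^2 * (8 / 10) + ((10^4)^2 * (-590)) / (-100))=649 / 405343512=0.00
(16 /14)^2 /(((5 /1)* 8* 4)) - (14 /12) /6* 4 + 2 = 2713 /2205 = 1.23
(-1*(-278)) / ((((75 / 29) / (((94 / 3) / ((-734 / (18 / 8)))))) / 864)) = -81845424 / 9175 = -8920.48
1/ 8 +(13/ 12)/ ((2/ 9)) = 5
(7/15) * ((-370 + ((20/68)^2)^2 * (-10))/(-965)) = 43272628/241793295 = 0.18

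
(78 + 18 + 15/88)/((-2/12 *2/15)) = -380835/88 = -4327.67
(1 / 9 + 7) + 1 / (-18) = 127 / 18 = 7.06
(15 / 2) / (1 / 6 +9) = 9 / 11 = 0.82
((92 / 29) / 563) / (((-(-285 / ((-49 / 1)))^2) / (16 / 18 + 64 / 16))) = -9719248 / 11935445175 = -0.00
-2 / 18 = -1 / 9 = -0.11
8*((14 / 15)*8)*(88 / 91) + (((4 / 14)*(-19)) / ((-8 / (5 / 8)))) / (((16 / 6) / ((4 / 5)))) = 5057387 / 87360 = 57.89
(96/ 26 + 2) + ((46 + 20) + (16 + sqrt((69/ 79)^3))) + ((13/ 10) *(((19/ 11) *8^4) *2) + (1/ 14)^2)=69 *sqrt(5451)/ 6241 + 2590132091/ 140140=18483.28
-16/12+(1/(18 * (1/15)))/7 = -17/14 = -1.21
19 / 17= 1.12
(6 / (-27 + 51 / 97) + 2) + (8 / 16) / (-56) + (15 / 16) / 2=53525 / 23968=2.23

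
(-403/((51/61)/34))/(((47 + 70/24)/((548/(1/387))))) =-41707714464/599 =-69628905.62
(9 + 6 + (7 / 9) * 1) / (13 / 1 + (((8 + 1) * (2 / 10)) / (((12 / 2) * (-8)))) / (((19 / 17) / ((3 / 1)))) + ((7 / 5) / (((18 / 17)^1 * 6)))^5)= 13764747052800000 / 11254014189155381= 1.22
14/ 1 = 14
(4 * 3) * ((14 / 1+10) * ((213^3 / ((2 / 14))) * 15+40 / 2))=292227179040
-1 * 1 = -1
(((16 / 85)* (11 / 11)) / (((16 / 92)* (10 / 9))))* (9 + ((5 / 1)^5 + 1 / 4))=2595159 / 850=3053.13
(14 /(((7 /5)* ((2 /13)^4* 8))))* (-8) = -142805 /8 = -17850.62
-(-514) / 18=257 / 9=28.56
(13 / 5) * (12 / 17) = 156 / 85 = 1.84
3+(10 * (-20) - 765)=-962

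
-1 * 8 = -8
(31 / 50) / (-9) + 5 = 2219 / 450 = 4.93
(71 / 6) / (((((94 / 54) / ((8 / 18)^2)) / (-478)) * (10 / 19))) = -2579288 / 2115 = -1219.52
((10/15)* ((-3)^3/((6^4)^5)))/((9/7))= -0.00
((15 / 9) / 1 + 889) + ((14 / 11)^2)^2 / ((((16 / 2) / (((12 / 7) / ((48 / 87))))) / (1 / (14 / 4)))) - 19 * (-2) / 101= 3954156715 / 4436223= 891.33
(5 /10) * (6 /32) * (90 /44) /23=135 /16192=0.01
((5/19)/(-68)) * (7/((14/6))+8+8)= -5/68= -0.07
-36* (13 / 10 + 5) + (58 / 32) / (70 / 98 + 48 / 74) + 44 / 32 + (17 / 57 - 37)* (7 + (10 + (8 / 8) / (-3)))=-4036068437 / 4829040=-835.79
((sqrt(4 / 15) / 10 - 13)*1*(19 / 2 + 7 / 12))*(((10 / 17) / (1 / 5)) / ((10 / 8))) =-15730 / 51 + 242*sqrt(15) / 765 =-307.21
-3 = -3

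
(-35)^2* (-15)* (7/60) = -8575/4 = -2143.75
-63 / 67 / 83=-63 / 5561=-0.01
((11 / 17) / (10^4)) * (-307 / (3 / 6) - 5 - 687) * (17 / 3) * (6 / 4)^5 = -581823 / 160000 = -3.64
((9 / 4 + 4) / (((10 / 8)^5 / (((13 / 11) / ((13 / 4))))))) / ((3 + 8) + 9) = 256 / 6875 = 0.04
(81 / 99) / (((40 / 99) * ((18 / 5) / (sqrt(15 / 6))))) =9 * sqrt(10) / 32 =0.89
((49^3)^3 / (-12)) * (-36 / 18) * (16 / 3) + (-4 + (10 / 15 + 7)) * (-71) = 13027308783281249 / 9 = 1447478753697916.56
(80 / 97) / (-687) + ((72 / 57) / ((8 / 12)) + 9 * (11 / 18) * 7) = 102287825 / 2532282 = 40.39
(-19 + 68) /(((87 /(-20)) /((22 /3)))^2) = 9486400 /68121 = 139.26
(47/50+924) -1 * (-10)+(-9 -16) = 45497/50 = 909.94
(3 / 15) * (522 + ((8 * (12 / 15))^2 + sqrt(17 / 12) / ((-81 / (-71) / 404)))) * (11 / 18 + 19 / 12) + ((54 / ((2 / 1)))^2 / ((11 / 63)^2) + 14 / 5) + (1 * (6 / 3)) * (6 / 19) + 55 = 566509 * sqrt(51) / 21870 + 125273211677 / 5172750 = 24402.90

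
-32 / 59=-0.54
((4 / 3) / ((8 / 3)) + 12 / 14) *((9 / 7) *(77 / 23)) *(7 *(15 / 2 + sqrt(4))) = 35739 / 92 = 388.47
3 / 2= 1.50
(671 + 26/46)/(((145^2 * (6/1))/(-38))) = -293474/1450725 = -0.20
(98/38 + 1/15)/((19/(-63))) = -15834/1805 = -8.77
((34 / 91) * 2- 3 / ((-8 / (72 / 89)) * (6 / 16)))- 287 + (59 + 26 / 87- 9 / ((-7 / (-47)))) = -201923399 / 704613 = -286.57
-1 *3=-3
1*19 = 19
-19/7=-2.71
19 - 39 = -20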